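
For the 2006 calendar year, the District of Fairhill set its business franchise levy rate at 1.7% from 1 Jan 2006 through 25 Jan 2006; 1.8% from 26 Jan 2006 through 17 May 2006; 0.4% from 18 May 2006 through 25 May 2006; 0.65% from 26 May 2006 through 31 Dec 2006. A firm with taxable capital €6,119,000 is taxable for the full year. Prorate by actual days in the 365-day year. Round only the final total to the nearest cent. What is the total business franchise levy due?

1 Jan – 25 Jan 2006: 25 days at 1.7% → €6,119,000 × 1.7% × 25/365 = €7,124.8630
26 Jan – 17 May 2006: 112 days at 1.8% → €6,119,000 × 1.8% × 112/365 = €33,796.9973
18 May – 25 May 2006: 8 days at 0.4% → €6,119,000 × 0.4% × 8/365 = €536.4603
26 May – 31 Dec 2006: 220 days at 0.65% → €6,119,000 × 0.65% × 220/365 = €23,973.0685
Total = €65,431.3890

€65,431.39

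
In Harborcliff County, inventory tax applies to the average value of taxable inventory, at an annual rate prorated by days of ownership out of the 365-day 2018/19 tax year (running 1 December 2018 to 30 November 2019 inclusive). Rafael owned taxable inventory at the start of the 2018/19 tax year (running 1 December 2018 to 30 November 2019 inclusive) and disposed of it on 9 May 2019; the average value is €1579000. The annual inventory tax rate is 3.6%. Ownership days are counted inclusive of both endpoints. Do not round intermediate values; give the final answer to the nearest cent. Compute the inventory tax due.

€24917.92

Days held (1 December 2018 – 9 May 2019): 160 out of 365
Tax = €1579000 × 3.6% × 160/365 = €24917.9178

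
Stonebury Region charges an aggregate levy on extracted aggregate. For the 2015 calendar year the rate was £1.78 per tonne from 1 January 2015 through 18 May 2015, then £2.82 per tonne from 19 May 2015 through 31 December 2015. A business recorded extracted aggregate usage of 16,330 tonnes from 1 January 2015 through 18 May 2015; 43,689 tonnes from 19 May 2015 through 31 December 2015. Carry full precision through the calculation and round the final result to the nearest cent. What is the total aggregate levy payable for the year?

1 January – 18 May 2015: 16,330 tonnes at £1.78/tonne → £29067.40
19 May – 31 December 2015: 43,689 tonnes at £2.82/tonne → £123202.98

£152270.38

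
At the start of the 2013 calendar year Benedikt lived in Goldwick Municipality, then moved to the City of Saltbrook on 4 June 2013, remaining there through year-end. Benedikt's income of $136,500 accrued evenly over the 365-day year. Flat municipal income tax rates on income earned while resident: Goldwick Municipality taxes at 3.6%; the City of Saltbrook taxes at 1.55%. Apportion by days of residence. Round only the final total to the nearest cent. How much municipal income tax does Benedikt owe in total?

$3,296.38

Goldwick Municipality, 1 January – 3 June 2013: 154 days → $136,500 × 3.6% × 154/365 = $2,073.3041
The City of Saltbrook, 4 June – 31 December 2013: 211 days → $136,500 × 1.55% × 211/365 = $1,223.0774
Total = $3,296.3815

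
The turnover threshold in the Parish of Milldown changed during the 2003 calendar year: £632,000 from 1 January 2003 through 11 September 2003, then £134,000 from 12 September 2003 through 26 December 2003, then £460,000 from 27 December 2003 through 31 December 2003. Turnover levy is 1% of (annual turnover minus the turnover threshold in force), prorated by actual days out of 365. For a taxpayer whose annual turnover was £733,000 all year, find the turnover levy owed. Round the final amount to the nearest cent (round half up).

1 January – 11 September 2003: 254 days, exemption £632,000 → (£733,000 − £632,000) × 1% × 254/365 = £702.8493
12 September – 26 December 2003: 106 days, exemption £134,000 → (£733,000 − £134,000) × 1% × 106/365 = £1,739.5616
27 December – 31 December 2003: 5 days, exemption £460,000 → (£733,000 − £460,000) × 1% × 5/365 = £37.3973
Total = £2,479.8082

£2,479.81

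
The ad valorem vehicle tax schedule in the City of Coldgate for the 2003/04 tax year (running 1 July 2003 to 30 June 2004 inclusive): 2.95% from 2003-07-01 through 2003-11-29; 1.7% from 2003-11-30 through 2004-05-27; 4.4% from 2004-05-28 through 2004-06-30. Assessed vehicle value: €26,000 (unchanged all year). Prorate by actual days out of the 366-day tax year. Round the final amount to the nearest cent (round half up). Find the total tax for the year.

2003-07-01 to 2003-11-29: 152 days at 2.95% → €26,000 × 2.95% × 152/366 = €318.5355
2003-11-30 to 2004-05-27: 180 days at 1.7% → €26,000 × 1.7% × 180/366 = €217.3770
2004-05-28 to 2004-06-30: 34 days at 4.4% → €26,000 × 4.4% × 34/366 = €106.2732
Total = €642.1858

€642.19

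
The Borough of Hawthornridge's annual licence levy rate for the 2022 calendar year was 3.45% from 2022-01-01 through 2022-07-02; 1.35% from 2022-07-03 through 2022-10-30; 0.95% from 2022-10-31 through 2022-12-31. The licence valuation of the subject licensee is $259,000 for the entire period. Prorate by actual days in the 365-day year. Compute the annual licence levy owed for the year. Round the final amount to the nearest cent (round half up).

$6,047.47

2022-01-01 to 2022-07-02: 183 days at 3.45% → $259,000 × 3.45% × 183/365 = $4,479.9904
2022-07-03 to 2022-10-30: 120 days at 1.35% → $259,000 × 1.35% × 120/365 = $1,149.5342
2022-10-31 to 2022-12-31: 62 days at 0.95% → $259,000 × 0.95% × 62/365 = $417.9479
Total = $6,047.4726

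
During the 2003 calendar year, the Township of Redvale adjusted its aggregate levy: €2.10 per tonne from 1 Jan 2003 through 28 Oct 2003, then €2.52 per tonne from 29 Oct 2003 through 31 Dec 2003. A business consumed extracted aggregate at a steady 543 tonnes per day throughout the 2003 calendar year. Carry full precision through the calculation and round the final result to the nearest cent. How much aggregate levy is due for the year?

1 Jan – 28 Oct 2003: 301 days × 543 tonnes/day = 163,443 tonnes at €2.10/tonne → €343,230.30
29 Oct – 31 Dec 2003: 64 days × 543 tonnes/day = 34,752 tonnes at €2.52/tonne → €87,575.04

€430,805.34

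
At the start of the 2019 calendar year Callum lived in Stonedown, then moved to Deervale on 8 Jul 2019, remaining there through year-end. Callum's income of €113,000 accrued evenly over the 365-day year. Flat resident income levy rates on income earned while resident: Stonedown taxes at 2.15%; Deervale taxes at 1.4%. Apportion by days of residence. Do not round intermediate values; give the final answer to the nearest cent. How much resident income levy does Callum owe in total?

Stonedown, 1 Jan – 7 Jul 2019: 188 days → €113,000 × 2.15% × 188/365 = €1,251.3589
Deervale, 8 Jul – 31 Dec 2019: 177 days → €113,000 × 1.4% × 177/365 = €767.1616
Total = €2,018.5205

€2,018.52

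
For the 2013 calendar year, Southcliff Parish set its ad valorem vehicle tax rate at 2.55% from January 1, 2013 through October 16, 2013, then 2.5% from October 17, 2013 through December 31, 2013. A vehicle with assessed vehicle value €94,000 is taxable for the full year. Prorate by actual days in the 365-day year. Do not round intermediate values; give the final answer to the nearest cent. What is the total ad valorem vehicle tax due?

January 1 – October 16, 2013: 289 days at 2.55% → €94,000 × 2.55% × 289/365 = €1,897.8986
October 17 – December 31, 2013: 76 days at 2.5% → €94,000 × 2.5% × 76/365 = €489.3151
Total = €2,387.2137

€2,387.21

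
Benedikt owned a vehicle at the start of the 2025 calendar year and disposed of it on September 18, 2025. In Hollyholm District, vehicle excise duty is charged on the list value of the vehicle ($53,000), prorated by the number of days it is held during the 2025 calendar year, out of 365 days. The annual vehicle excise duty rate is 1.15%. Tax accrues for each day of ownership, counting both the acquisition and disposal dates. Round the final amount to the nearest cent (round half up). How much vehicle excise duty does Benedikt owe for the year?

Days held (January 1 – September 18, 2025): 261 out of 365
Tax = $53,000 × 1.15% × 261/365 = $435.8342

$435.83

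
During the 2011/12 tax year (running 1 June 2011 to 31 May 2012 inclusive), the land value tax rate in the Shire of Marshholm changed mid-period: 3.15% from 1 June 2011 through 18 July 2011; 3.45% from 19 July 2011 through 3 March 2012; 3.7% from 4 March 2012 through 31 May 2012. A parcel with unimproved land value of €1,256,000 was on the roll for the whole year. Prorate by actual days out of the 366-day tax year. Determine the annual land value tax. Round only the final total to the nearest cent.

€43,601.39

1 June – 18 July 2011: 48 days at 3.15% → €1,256,000 × 3.15% × 48/366 = €5,188.7213
19 July 2011 – 3 March 2012: 229 days at 3.45% → €1,256,000 × 3.45% × 229/366 = €27,112.0984
4 March – 31 May 2012: 89 days at 3.7% → €1,256,000 × 3.7% × 89/366 = €11,300.5683
Total = €43,601.3880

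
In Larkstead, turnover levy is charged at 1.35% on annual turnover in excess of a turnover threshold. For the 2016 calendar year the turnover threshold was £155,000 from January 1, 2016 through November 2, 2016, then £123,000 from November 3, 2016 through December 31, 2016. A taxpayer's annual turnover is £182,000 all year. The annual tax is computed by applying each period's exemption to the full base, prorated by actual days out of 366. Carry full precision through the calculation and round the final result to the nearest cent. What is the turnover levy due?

January 1 – November 2, 2016: 307 days, exemption £155,000 → (£182,000 − £155,000) × 1.35% × 307/366 = £305.7418
November 3 – December 31, 2016: 59 days, exemption £123,000 → (£182,000 − £123,000) × 1.35% × 59/366 = £128.3975
Total = £434.1393

£434.14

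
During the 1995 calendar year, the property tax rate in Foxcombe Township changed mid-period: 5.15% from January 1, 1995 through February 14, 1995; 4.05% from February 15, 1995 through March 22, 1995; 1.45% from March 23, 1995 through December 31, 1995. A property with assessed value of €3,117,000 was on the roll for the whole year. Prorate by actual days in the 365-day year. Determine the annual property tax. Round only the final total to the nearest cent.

€67,408.33

January 1 – February 14, 1995: 45 days at 5.15% → €3,117,000 × 5.15% × 45/365 = €19,790.8151
February 15 – March 22, 1995: 36 days at 4.05% → €3,117,000 × 4.05% × 36/365 = €12,450.9205
March 23 – December 31, 1995: 284 days at 1.45% → €3,117,000 × 1.45% × 284/365 = €35,166.5918
Total = €67,408.3274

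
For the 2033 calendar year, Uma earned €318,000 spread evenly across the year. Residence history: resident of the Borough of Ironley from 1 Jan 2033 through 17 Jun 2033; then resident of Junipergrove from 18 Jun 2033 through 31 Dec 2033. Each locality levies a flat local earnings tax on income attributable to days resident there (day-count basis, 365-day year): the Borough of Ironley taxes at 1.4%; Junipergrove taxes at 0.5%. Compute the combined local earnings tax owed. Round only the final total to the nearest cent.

The Borough of Ironley, 1 Jan – 17 Jun 2033: 168 days → €318,000 × 1.4% × 168/365 = €2,049.1397
Junipergrove, 18 Jun – 31 Dec 2033: 197 days → €318,000 × 0.5% × 197/365 = €858.1644
Total = €2,907.3041

€2,907.30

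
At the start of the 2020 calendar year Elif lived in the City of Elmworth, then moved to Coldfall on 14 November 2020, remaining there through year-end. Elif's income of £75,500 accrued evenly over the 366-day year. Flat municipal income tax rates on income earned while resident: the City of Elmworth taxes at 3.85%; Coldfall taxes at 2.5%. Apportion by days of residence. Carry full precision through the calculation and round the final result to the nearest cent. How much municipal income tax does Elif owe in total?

The City of Elmworth, 1 January – 13 November 2020: 318 days → £75,500 × 3.85% × 318/366 = £2,525.5369
Coldfall, 14 November – 31 December 2020: 48 days → £75,500 × 2.5% × 48/366 = £247.5410
Total = £2,773.0779

£2,773.08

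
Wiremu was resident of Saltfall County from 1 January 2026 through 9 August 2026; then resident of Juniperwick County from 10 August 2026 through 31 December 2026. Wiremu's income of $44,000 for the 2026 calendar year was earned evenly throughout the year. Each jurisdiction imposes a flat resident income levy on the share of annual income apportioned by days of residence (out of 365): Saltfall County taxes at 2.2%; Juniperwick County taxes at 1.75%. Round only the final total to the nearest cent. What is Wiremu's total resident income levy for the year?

Saltfall County, 1 January – 9 August 2026: 221 days → $44,000 × 2.2% × 221/365 = $586.1041
Juniperwick County, 10 August – 31 December 2026: 144 days → $44,000 × 1.75% × 144/365 = $303.7808
Total = $889.8849

$889.88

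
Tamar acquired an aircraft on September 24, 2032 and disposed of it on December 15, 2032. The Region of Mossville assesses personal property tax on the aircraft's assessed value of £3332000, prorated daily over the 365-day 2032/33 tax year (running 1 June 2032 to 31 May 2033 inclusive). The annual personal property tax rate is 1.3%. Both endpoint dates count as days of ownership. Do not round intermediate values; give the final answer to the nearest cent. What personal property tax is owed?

Days held (September 24 – December 15, 2032): 83 out of 365
Tax = £3332000 × 1.3% × 83/365 = £9849.9397

£9849.94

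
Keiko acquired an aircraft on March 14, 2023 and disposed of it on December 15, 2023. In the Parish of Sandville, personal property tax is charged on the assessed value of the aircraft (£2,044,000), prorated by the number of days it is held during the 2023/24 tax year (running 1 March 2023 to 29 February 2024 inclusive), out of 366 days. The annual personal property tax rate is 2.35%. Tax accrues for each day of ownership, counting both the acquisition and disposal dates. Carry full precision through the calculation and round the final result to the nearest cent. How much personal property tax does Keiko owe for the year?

Days held (March 14 – December 15, 2023): 277 out of 366
Tax = £2,044,000 × 2.35% × 277/366 = £36,353.6011

£36,353.60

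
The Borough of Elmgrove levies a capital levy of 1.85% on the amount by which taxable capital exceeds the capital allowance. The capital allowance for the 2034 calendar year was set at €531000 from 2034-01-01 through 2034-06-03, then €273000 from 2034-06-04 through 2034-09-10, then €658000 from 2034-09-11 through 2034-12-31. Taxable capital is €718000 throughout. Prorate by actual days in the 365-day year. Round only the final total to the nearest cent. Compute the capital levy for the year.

2034-01-01 to 2034-06-03: 154 days, exemption €531000 → (€718000 − €531000) × 1.85% × 154/365 = €1459.6247
2034-06-04 to 2034-09-10: 99 days, exemption €273000 → (€718000 − €273000) × 1.85% × 99/365 = €2232.9247
2034-09-11 to 2034-12-31: 112 days, exemption €658000 → (€718000 − €658000) × 1.85% × 112/365 = €340.6027
Total = €4033.1521

€4033.15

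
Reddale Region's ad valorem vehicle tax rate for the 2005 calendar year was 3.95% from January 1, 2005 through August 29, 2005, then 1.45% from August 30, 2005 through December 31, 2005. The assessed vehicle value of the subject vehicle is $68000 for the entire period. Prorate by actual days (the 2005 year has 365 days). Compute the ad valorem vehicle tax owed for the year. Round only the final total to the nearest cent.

January 1 – August 29, 2005: 241 days at 3.95% → $68000 × 3.95% × 241/365 = $1773.4959
August 30 – December 31, 2005: 124 days at 1.45% → $68000 × 1.45% × 124/365 = $334.9699
Total = $2108.4658

$2108.47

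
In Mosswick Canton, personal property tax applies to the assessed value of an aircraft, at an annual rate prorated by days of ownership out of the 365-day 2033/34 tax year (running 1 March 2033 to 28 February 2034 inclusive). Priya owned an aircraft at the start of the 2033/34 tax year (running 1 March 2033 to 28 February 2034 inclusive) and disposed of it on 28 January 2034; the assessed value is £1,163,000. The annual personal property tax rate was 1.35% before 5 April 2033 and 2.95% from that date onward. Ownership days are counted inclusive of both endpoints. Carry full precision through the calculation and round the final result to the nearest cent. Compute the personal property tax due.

£29,610.30

1 March – 4 April 2033: 35 days at 1.35% → £1,163,000 × 1.35% × 35/365 = £1,505.5274
5 April 2033 – 28 January 2034: 299 days at 2.95% → £1,163,000 × 2.95% × 299/365 = £28,104.7712
Total = £29,610.2986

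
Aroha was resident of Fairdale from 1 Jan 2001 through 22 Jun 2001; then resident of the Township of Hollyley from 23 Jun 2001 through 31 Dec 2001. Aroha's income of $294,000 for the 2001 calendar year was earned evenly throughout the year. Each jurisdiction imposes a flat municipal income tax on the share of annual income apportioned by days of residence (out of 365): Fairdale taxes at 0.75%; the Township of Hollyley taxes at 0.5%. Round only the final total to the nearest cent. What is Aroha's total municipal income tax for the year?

Fairdale, 1 Jan – 22 Jun 2001: 173 days → $294,000 × 0.75% × 173/365 = $1,045.1096
The Township of Hollyley, 23 Jun – 31 Dec 2001: 192 days → $294,000 × 0.5% × 192/365 = $773.2603
Total = $1,818.3699

$1,818.37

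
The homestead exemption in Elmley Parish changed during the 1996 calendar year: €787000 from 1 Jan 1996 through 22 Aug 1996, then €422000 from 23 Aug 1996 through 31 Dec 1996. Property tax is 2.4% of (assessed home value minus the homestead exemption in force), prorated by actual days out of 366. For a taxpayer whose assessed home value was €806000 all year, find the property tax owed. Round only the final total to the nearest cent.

€3591.41

1 Jan – 22 Aug 1996: 235 days, exemption €787000 → (€806000 − €787000) × 2.4% × 235/366 = €292.7869
23 Aug – 31 Dec 1996: 131 days, exemption €422000 → (€806000 − €422000) × 2.4% × 131/366 = €3298.6230
Total = €3591.4098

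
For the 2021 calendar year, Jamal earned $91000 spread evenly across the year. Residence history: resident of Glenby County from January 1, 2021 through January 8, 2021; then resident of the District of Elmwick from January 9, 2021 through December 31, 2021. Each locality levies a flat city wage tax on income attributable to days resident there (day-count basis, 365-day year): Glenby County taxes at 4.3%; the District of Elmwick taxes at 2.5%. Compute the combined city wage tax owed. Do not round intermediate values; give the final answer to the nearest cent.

Glenby County, January 1 – January 8, 2021: 8 days → $91000 × 4.3% × 8/365 = $85.7644
The District of Elmwick, January 9 – December 31, 2021: 357 days → $91000 × 2.5% × 357/365 = $2225.1370
Total = $2310.9014

$2310.90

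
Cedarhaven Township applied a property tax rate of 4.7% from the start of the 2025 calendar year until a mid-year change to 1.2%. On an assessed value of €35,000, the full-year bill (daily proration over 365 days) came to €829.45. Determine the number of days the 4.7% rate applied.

Let d = days at the first rate; then 365 − d days at the second rate.
€35,000 × [4.7%·d + 1.2%·(365−d)] / 365 = €829.45
Solving gives d = 122, so the new rate took effect on 3 May 2025.

122 days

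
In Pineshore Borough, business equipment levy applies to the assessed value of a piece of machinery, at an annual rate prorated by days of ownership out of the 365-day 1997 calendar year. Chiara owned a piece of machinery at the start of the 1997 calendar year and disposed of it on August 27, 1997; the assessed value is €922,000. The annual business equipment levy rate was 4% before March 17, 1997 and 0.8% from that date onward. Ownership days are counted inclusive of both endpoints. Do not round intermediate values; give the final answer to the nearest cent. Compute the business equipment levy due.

January 1 – March 16, 1997: 75 days at 4% → €922,000 × 4% × 75/365 = €7,578.0822
March 17 – August 27, 1997: 164 days at 0.8% → €922,000 × 0.8% × 164/365 = €3,314.1479
Total = €10,892.2301

€10,892.23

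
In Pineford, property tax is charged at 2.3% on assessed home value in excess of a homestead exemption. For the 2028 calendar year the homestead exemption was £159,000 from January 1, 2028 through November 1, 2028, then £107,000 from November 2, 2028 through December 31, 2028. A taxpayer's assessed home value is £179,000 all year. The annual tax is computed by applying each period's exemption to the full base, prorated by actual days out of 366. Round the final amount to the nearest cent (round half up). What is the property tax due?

January 1 – November 1, 2028: 306 days, exemption £159,000 → (£179,000 − £159,000) × 2.3% × 306/366 = £384.5902
November 2 – December 31, 2028: 60 days, exemption £107,000 → (£179,000 − £107,000) × 2.3% × 60/366 = £271.4754
Total = £656.0656

£656.07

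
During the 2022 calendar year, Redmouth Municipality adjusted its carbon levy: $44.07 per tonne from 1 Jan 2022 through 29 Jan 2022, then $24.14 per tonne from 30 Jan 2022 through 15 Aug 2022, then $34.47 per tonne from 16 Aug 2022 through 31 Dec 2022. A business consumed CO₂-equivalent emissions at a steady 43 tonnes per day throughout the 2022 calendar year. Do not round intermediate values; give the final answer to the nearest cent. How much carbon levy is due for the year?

$465,028.23

1 Jan – 29 Jan 2022: 29 days × 43 tonnes/day = 1,247 tonnes at $44.07/tonne → $54,955.29
30 Jan – 15 Aug 2022: 198 days × 43 tonnes/day = 8,514 tonnes at $24.14/tonne → $205,527.96
16 Aug – 31 Dec 2022: 138 days × 43 tonnes/day = 5,934 tonnes at $34.47/tonne → $204,544.98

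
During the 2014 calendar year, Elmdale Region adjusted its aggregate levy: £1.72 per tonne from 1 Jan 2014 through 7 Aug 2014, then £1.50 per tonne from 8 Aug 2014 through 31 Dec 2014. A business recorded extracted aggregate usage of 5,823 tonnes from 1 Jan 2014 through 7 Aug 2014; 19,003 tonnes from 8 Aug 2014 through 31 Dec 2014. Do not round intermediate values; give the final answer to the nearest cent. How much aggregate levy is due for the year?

1 Jan – 7 Aug 2014: 5,823 tonnes at £1.72/tonne → £10,015.56
8 Aug – 31 Dec 2014: 19,003 tonnes at £1.50/tonne → £28,504.50

£38,520.06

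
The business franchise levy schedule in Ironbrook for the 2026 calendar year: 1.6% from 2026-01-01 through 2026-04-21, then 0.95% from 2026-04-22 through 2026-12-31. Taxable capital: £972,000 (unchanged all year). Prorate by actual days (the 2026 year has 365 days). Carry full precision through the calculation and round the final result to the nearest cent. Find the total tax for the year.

£11,155.36

2026-01-01 to 2026-04-21: 111 days at 1.6% → £972,000 × 1.6% × 111/365 = £4,729.5123
2026-04-22 to 2026-12-31: 254 days at 0.95% → £972,000 × 0.95% × 254/365 = £6,425.8521
Total = £11,155.3644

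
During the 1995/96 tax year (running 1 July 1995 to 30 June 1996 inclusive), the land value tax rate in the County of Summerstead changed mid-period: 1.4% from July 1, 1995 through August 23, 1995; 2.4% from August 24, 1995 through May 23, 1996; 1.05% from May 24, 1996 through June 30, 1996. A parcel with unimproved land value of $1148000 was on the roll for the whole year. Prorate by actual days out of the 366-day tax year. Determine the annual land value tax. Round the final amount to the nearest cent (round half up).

July 1 – August 23, 1995: 54 days at 1.4% → $1148000 × 1.4% × 54/366 = $2371.2787
August 24, 1995 – May 23, 1996: 274 days at 2.4% → $1148000 × 2.4% × 274/366 = $20626.3607
May 24 – June 30, 1996: 38 days at 1.05% → $1148000 × 1.05% × 38/366 = $1251.5082
Total = $24249.1475

$24249.15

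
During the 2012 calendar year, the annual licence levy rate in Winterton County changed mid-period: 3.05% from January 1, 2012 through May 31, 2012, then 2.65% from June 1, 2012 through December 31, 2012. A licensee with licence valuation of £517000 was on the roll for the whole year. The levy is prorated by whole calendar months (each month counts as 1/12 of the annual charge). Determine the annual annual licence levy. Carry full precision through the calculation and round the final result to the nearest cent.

January 1 – May 31, 2012: 5 months at 3.05% → £517000 × 3.05% × 5/12 = £6570.2083
June 1 – December 31, 2012: 7 months at 2.65% → £517000 × 2.65% × 7/12 = £7991.9583
Total = £14562.1667

£14562.17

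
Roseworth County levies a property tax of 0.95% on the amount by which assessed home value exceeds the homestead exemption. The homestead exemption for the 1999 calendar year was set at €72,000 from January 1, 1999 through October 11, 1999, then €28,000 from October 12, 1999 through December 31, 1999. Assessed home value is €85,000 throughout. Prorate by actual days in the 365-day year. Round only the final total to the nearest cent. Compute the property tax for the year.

€216.26

January 1 – October 11, 1999: 284 days, exemption €72,000 → (€85,000 − €72,000) × 0.95% × 284/365 = €96.0932
October 12 – December 31, 1999: 81 days, exemption €28,000 → (€85,000 − €28,000) × 0.95% × 81/365 = €120.1685
Total = €216.2616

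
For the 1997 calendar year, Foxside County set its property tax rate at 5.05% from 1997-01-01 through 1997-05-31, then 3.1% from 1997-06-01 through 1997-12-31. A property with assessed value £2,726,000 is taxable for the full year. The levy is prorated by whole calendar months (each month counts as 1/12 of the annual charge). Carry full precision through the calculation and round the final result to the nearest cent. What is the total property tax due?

£106,654.75

1997-01-01 to 1997-05-31: 5 months at 5.05% → £2,726,000 × 5.05% × 5/12 = £57,359.5833
1997-06-01 to 1997-12-31: 7 months at 3.1% → £2,726,000 × 3.1% × 7/12 = £49,295.1667
Total = £106,654.7500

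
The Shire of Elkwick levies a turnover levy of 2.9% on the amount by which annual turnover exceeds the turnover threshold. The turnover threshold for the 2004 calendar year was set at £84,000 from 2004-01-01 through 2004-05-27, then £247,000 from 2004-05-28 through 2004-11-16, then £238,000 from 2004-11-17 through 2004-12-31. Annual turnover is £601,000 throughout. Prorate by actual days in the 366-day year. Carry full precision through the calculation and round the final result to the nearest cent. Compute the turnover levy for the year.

£12,209.55

2004-01-01 to 2004-05-27: 148 days, exemption £84,000 → (£601,000 − £84,000) × 2.9% × 148/366 = £6,062.7432
2004-05-28 to 2004-11-16: 173 days, exemption £247,000 → (£601,000 − £247,000) × 2.9% × 173/366 = £4,852.5082
2004-11-17 to 2004-12-31: 45 days, exemption £238,000 → (£601,000 − £238,000) × 2.9% × 45/366 = £1,294.3033
Total = £12,209.5546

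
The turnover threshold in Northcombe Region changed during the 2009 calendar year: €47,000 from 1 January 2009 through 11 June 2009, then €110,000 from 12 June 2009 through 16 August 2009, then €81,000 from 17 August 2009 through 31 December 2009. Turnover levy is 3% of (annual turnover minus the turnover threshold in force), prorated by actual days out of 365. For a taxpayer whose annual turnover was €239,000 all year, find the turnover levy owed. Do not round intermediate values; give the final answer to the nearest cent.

1 January – 11 June 2009: 162 days, exemption €47,000 → (€239,000 − €47,000) × 3% × 162/365 = €2,556.4932
12 June – 16 August 2009: 66 days, exemption €110,000 → (€239,000 − €110,000) × 3% × 66/365 = €699.7808
17 August – 31 December 2009: 137 days, exemption €81,000 → (€239,000 − €81,000) × 3% × 137/365 = €1,779.1233
Total = €5,035.3973

€5,035.40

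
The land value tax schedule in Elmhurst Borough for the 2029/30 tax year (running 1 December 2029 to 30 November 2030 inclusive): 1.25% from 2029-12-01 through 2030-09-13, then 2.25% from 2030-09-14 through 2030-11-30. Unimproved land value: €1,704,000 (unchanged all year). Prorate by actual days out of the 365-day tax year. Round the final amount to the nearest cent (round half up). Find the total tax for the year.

2029-12-01 to 2030-09-13: 287 days at 1.25% → €1,704,000 × 1.25% × 287/365 = €16,748.2192
2030-09-14 to 2030-11-30: 78 days at 2.25% → €1,704,000 × 2.25% × 78/365 = €8,193.2055
Total = €24,941.4247

€24,941.42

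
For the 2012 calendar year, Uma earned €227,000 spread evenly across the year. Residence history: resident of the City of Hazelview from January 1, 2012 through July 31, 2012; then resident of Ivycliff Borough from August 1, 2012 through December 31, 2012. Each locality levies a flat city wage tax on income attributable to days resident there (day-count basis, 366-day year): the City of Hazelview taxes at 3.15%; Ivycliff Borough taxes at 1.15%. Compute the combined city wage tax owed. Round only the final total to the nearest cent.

€5,252.63

The City of Hazelview, January 1 – July 31, 2012: 213 days → €227,000 × 3.15% × 213/366 = €4,161.3566
Ivycliff Borough, August 1 – December 31, 2012: 153 days → €227,000 × 1.15% × 153/366 = €1,091.2746
Total = €5,252.6311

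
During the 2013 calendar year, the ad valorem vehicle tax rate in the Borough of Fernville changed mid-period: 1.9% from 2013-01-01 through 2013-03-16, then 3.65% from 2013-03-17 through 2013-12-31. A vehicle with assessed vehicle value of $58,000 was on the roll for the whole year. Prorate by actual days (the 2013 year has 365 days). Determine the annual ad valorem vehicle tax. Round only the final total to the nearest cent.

$1,908.44

2013-01-01 to 2013-03-16: 75 days at 1.9% → $58,000 × 1.9% × 75/365 = $226.4384
2013-03-17 to 2013-12-31: 290 days at 3.65% → $58,000 × 3.65% × 290/365 = $1,682.0000
Total = $1,908.4384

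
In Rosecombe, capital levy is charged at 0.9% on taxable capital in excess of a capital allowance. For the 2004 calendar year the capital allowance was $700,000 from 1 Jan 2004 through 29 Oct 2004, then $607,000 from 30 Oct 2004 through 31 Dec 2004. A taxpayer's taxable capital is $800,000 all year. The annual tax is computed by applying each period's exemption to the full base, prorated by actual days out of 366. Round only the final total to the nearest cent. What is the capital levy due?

$1,044.07

1 Jan – 29 Oct 2004: 303 days, exemption $700,000 → ($800,000 − $700,000) × 0.9% × 303/366 = $745.0820
30 Oct – 31 Dec 2004: 63 days, exemption $607,000 → ($800,000 − $607,000) × 0.9% × 63/366 = $298.9918
Total = $1,044.0738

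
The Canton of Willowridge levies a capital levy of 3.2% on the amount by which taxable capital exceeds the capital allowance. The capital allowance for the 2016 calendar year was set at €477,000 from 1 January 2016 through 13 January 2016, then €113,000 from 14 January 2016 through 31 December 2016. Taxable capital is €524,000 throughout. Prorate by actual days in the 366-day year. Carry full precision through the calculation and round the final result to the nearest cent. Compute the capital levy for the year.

€12,738.27

1 January – 13 January 2016: 13 days, exemption €477,000 → (€524,000 − €477,000) × 3.2% × 13/366 = €53.4208
14 January – 31 December 2016: 353 days, exemption €113,000 → (€524,000 − €113,000) × 3.2% × 353/366 = €12,684.8525
Total = €12,738.2732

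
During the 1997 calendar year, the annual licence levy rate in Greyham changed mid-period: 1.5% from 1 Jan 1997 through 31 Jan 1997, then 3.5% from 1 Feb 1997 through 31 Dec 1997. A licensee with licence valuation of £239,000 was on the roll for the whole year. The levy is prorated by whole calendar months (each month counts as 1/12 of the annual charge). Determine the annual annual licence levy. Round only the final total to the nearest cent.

£7,966.67

1 Jan – 31 Jan 1997: 1 month at 1.5% → £239,000 × 1.5% × 1/12 = £298.7500
1 Feb – 31 Dec 1997: 11 months at 3.5% → £239,000 × 3.5% × 11/12 = £7,667.9167
Total = £7,966.6667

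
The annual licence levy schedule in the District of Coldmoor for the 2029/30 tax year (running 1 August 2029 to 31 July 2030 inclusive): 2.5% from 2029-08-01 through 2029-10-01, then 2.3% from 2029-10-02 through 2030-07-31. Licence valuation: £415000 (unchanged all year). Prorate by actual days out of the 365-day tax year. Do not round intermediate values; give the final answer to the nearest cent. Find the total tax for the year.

£9685.99

2029-08-01 to 2029-10-01: 62 days at 2.5% → £415000 × 2.5% × 62/365 = £1762.3288
2029-10-02 to 2030-07-31: 303 days at 2.3% → £415000 × 2.3% × 303/365 = £7923.6575
Total = £9685.9863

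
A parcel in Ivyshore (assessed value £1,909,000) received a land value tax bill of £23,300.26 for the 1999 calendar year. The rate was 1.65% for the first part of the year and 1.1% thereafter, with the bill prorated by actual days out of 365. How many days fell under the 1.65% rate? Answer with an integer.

Let d = days at the first rate; then 365 − d days at the second rate.
£1,909,000 × [1.65%·d + 1.1%·(365−d)] / 365 = £23,300.26
Solving gives d = 80, so the new rate took effect on 22 March 1999.

80 days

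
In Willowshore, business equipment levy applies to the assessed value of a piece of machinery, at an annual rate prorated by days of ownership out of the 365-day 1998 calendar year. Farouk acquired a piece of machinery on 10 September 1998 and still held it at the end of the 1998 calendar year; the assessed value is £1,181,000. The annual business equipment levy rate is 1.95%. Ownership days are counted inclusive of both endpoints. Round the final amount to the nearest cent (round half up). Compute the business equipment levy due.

£7,129.68

Days held (10 September – 31 December 1998): 113 out of 365
Tax = £1,181,000 × 1.95% × 113/365 = £7,129.6808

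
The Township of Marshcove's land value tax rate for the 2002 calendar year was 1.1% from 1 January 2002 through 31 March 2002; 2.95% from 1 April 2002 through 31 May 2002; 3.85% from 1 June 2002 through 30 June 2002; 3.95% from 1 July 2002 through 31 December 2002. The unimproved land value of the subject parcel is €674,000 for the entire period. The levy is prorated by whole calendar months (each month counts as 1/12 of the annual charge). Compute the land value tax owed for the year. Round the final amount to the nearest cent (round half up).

1 January – 31 March 2002: 3 months at 1.1% → €674,000 × 1.1% × 3/12 = €1,853.5000
1 April – 31 May 2002: 2 months at 2.95% → €674,000 × 2.95% × 2/12 = €3,313.8333
1 June – 30 June 2002: 1 month at 3.85% → €674,000 × 3.85% × 1/12 = €2,162.4167
1 July – 31 December 2002: 6 months at 3.95% → €674,000 × 3.95% × 6/12 = €13,311.5000
Total = €20,641.2500

€20,641.25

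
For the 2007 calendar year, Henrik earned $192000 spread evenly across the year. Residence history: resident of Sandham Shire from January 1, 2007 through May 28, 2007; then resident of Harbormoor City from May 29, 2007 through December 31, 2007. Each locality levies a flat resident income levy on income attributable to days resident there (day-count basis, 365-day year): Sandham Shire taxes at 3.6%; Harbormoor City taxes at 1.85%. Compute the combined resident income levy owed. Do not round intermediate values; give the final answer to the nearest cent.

Sandham Shire, January 1 – May 28, 2007: 148 days → $192000 × 3.6% × 148/365 = $2802.6740
Harbormoor City, May 29 – December 31, 2007: 217 days → $192000 × 1.85% × 217/365 = $2111.7370
Total = $4914.4110

$4914.41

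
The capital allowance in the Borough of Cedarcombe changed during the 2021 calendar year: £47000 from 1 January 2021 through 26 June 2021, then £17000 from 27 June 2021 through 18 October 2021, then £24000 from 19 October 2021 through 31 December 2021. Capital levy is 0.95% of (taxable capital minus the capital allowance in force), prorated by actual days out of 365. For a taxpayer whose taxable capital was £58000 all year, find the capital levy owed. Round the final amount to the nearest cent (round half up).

1 January – 26 June 2021: 177 days, exemption £47000 → (£58000 − £47000) × 0.95% × 177/365 = £50.6753
27 June – 18 October 2021: 114 days, exemption £17000 → (£58000 − £17000) × 0.95% × 114/365 = £121.6521
19 October – 31 December 2021: 74 days, exemption £24000 → (£58000 − £24000) × 0.95% × 74/365 = £65.4849
Total = £237.8123

£237.81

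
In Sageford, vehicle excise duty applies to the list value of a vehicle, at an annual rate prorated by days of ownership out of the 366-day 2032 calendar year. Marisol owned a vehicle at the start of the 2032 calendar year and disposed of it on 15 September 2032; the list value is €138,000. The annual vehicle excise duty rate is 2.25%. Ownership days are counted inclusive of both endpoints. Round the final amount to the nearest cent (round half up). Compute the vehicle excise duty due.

€2,197.25

Days held (1 January – 15 September 2032): 259 out of 366
Tax = €138,000 × 2.25% × 259/366 = €2,197.2541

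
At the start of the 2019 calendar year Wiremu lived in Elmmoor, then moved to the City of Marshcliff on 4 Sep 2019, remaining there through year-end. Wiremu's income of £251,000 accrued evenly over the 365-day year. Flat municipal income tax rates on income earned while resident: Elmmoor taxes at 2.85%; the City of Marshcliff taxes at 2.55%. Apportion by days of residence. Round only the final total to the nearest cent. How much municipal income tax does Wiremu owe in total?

£6,908.00

Elmmoor, 1 Jan – 3 Sep 2019: 246 days → £251,000 × 2.85% × 246/365 = £4,821.2630
The City of Marshcliff, 4 Sep – 31 Dec 2019: 119 days → £251,000 × 2.55% × 119/365 = £2,086.7384
Total = £6,908.0014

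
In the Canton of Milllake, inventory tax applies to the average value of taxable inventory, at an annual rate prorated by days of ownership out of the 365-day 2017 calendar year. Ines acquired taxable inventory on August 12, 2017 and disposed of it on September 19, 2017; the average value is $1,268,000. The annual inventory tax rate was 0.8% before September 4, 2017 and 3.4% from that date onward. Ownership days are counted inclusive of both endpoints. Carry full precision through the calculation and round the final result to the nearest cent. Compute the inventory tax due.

$2,529.05

August 12 – September 3, 2017: 23 days at 0.8% → $1,268,000 × 0.8% × 23/365 = $639.2110
September 4 – September 19, 2017: 16 days at 3.4% → $1,268,000 × 3.4% × 16/365 = $1,889.8411
Total = $2,529.0521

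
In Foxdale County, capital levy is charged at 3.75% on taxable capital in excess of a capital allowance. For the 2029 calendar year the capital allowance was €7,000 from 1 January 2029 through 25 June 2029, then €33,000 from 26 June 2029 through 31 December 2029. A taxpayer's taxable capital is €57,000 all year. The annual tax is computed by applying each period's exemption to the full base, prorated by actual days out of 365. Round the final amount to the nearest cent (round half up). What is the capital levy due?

1 January – 25 June 2029: 176 days, exemption €7,000 → (€57,000 − €7,000) × 3.75% × 176/365 = €904.1096
26 June – 31 December 2029: 189 days, exemption €33,000 → (€57,000 − €33,000) × 3.75% × 189/365 = €466.0274
Total = €1,370.1370

€1,370.14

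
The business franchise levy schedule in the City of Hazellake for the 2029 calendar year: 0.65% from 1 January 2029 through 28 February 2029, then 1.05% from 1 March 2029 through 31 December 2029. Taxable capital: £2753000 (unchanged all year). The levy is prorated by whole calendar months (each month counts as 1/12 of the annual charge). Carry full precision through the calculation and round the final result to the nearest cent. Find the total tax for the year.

£27071.17

1 January – 28 February 2029: 2 months at 0.65% → £2753000 × 0.65% × 2/12 = £2982.4167
1 March – 31 December 2029: 10 months at 1.05% → £2753000 × 1.05% × 10/12 = £24088.7500
Total = £27071.1667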